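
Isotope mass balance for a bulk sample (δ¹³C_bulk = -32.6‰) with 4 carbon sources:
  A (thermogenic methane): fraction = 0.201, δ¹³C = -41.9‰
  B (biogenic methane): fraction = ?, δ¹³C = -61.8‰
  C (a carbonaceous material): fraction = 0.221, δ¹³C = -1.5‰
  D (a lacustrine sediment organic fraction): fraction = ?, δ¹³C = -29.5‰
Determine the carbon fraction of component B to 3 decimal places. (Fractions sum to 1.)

0.210

Let f_B and f_D be the unknown fractions; fractions sum to 1 so f_B + f_D = 0.578.
Mass balance: Σ fᵢ·δᵢ = δ_bulk ⇒ f_B·(-61.8) + f_D·(-29.5) = -32.6 − (-8.753) = -23.847
Substitute f_D = 0.578 − f_B:
f_B·(-61.8 − -29.5) = -23.847 − 0.578×(-29.5) = -6.796
f_B = -6.796 / -32.3 = 0.2104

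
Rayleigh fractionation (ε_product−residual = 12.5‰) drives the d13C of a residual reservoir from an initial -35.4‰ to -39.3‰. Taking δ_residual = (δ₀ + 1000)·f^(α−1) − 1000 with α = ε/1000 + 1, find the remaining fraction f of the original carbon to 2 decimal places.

α − 1 = ε/1000 = 0.0125
(δ_res + 1000)/(δ₀ + 1000) = (-39.3 + 1000)/(-35.4 + 1000) = 960.7/964.6 = 0.995957
f = 0.995957^(1/0.0125) = exp(ln(0.995957)/0.0125) = exp(-0.00405/0.0125)
f = exp(-0.3241) = 0.7232

0.72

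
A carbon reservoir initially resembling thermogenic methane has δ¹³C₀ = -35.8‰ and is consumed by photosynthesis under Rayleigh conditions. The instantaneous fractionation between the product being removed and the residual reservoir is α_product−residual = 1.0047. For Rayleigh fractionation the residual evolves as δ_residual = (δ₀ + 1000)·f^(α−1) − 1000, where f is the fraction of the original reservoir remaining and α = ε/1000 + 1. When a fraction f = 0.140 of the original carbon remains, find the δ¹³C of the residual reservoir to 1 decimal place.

-44.7‰

Rayleigh residual: δ_res = (δ₀ + 1000)·f^(α−1) − 1000
α − 1 = 0.00470
f^(α−1) = 0.140^(0.00470) = 0.990802
δ_res = (-35.8 + 1000) × 0.990802 − 1000 = 955.331 − 1000 = -44.67‰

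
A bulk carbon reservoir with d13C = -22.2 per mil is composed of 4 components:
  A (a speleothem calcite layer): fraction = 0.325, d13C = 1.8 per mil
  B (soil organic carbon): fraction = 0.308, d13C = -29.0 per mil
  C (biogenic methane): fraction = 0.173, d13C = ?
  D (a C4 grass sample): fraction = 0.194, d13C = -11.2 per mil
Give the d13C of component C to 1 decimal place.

-67.5 per mil

Isotope mass balance: δ_bulk = Σ fᵢ·δᵢ.
-22.2 = 0.325×(1.8) + 0.308×(-29.0) + 0.173×δ_C + 0.194×(-11.2)
0.173·δ_C = -22.2 − (-10.520) = -11.680
δ_C = -11.680 / 0.173 = -67.52 per mil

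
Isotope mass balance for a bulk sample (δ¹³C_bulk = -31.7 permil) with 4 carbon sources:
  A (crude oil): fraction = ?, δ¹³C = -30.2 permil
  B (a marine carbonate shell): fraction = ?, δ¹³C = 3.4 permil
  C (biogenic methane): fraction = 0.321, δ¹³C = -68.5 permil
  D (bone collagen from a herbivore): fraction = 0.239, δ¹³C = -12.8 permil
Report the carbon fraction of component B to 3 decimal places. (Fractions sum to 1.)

0.197

Let f_B and f_A be the unknown fractions; fractions sum to 1 so f_B + f_A = 0.440.
Mass balance: Σ fᵢ·δᵢ = δ_bulk ⇒ f_B·(3.4) + f_A·(-30.2) = -31.7 − (-25.048) = -6.652
Substitute f_A = 0.440 − f_B:
f_B·(3.4 − -30.2) = -6.652 − 0.440×(-30.2) = 6.636
f_B = 6.636 / 33.6 = 0.1975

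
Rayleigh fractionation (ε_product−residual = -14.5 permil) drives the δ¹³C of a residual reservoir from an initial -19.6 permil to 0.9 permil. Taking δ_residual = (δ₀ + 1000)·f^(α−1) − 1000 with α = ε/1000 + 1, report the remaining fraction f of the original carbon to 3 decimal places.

0.240

α − 1 = ε/1000 = -0.0145
(δ_res + 1000)/(δ₀ + 1000) = (0.9 + 1000)/(-19.6 + 1000) = 1000.9/980.4 = 1.020910
f = 1.020910^(1/-0.0145) = exp(ln(1.020910)/-0.0145) = exp(0.02069/-0.0145)
f = exp(-1.4272) = 0.2400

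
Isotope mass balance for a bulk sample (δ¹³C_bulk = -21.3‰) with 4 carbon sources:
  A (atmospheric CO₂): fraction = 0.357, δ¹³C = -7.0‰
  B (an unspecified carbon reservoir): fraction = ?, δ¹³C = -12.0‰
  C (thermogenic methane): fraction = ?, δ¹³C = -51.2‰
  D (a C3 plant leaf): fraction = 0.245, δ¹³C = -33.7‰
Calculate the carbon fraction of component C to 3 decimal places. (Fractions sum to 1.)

0.147

Let f_C and f_B be the unknown fractions; fractions sum to 1 so f_C + f_B = 0.398.
Mass balance: Σ fᵢ·δᵢ = δ_bulk ⇒ f_C·(-51.2) + f_B·(-12.0) = -21.3 − (-10.756) = -10.544
Substitute f_B = 0.398 − f_C:
f_C·(-51.2 − -12.0) = -10.544 − 0.398×(-12.0) = -5.768
f_C = -5.768 / -39.2 = 0.1472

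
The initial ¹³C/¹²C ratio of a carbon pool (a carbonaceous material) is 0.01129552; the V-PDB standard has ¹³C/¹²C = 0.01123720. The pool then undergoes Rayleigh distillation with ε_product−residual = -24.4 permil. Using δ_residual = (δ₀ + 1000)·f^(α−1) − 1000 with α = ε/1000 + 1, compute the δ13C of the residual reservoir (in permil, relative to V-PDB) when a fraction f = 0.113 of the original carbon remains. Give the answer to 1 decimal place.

δ₀ = (0.01129552/0.01123720 − 1)×1000 = (1.005190 − 1)×1000 = 5.190 permil
α − 1 = ε/1000 = -0.0244
f^(α−1) = 0.113^(-0.0244) = 1.054642
δ_res = (5.190 + 1000) × 1.054642 − 1000 = 1060.115 − 1000 = 60.12 permil

60.1 permil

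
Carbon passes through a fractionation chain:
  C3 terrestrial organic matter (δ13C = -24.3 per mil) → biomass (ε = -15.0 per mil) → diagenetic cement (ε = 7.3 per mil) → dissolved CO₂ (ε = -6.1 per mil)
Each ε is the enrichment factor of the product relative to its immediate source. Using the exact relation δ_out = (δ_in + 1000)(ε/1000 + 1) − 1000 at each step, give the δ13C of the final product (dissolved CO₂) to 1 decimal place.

step 1: δ = (-24.30 + 1000)·(-15.0/1000 + 1) − 1000 = -38.94 per mil
step 2: δ = (-38.94 + 1000)·(7.3/1000 + 1) − 1000 = -31.92 per mil
step 3: δ = (-31.92 + 1000)·(-6.1/1000 + 1) − 1000 = -37.83 per mil

-37.8 per mil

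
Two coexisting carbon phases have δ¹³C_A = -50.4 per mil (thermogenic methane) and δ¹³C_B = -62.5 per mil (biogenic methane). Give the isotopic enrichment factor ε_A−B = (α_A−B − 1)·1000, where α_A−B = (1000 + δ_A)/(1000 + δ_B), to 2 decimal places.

α_A−B = (1000 + -50.4) / (1000 + -62.5) = 949.6 / 937.5 = 1.012907
ε_A−B = (1.012907 − 1) × 1000 = 12.907 per mil
(The approximation ε ≈ δ_A − δ_B would give 12.1 per mil.)

12.91 per mil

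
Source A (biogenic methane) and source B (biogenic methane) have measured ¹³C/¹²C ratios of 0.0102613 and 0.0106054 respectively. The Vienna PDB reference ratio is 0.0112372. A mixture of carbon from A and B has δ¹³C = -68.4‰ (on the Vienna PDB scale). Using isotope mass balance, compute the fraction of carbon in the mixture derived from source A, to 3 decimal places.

δ_A = (0.0102613/0.0112372 − 1)×1000 = (0.913155 − 1)×1000 = -86.845‰
δ_B = (0.0106054/0.0112372 − 1)×1000 = (0.943776 − 1)×1000 = -56.224‰
f_A = (δ_mix − δ_B)/(δ_A − δ_B) = (-68.4 − (-56.224))/(-86.845 − (-56.224))
f_A = -12.176 / -30.622 = 0.3976

0.398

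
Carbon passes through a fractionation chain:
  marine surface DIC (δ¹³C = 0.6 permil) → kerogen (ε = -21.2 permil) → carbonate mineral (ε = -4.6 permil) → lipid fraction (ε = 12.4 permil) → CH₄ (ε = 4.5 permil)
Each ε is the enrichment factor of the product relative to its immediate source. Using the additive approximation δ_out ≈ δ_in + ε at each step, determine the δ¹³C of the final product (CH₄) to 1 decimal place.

step 1: δ ≈ 0.6 + (-21.2) = -20.6 permil
step 2: δ ≈ -20.6 + (-4.6) = -25.2 permil
step 3: δ ≈ -25.2 + (12.4) = -12.8 permil
step 4: δ ≈ -12.8 + (4.5) = -8.3 permil

-8.3 permil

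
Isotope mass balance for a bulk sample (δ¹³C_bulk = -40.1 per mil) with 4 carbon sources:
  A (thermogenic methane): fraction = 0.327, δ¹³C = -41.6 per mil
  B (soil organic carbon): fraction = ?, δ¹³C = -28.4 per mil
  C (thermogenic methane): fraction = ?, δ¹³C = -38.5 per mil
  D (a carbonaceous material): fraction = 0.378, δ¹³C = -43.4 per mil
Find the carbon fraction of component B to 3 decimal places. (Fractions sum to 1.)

0.125

Let f_B and f_C be the unknown fractions; fractions sum to 1 so f_B + f_C = 0.295.
Mass balance: Σ fᵢ·δᵢ = δ_bulk ⇒ f_B·(-28.4) + f_C·(-38.5) = -40.1 − (-30.008) = -10.092
Substitute f_C = 0.295 − f_B:
f_B·(-28.4 − -38.5) = -10.092 − 0.295×(-38.5) = 1.266
f_B = 1.266 / 10.1 = 0.1253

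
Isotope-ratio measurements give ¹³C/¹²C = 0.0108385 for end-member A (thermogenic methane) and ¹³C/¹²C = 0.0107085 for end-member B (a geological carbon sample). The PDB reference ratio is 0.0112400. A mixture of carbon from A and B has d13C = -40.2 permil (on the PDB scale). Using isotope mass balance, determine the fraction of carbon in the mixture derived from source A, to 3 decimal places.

δ_A = (0.0108385/0.0112400 − 1)×1000 = (0.964279 − 1)×1000 = -35.721 permil
δ_B = (0.0107085/0.0112400 − 1)×1000 = (0.952714 − 1)×1000 = -47.286 permil
f_A = (δ_mix − δ_B)/(δ_A − δ_B) = (-40.2 − (-47.286))/(-35.721 − (-47.286))
f_A = 7.086 / 11.566 = 0.6127

0.613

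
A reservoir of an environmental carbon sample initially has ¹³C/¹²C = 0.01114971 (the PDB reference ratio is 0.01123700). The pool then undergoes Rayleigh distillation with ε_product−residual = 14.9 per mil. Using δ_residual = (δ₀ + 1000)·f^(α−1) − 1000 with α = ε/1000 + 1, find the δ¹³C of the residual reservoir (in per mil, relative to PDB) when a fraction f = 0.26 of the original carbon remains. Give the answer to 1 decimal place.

-27.5 per mil

δ₀ = (0.01114971/0.01123700 − 1)×1000 = (0.992232 − 1)×1000 = -7.768 per mil
α − 1 = ε/1000 = 0.0149
f^(α−1) = 0.26^(0.0149) = 0.980129
δ_res = (-7.768 + 1000) × 0.980129 − 1000 = 972.515 − 1000 = -27.49 per mil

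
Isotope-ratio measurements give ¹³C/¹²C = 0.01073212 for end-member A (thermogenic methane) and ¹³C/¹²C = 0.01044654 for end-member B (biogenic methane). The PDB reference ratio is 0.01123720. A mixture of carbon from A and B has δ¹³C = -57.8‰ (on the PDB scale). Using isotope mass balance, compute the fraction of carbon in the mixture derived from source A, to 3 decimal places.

0.494

δ_A = (0.01073212/0.01123720 − 1)×1000 = (0.955053 − 1)×1000 = -44.947‰
δ_B = (0.01044654/0.01123720 − 1)×1000 = (0.929639 − 1)×1000 = -70.361‰
f_A = (δ_mix − δ_B)/(δ_A − δ_B) = (-57.8 − (-70.361))/(-44.947 − (-70.361))
f_A = 12.561 / 25.414 = 0.4943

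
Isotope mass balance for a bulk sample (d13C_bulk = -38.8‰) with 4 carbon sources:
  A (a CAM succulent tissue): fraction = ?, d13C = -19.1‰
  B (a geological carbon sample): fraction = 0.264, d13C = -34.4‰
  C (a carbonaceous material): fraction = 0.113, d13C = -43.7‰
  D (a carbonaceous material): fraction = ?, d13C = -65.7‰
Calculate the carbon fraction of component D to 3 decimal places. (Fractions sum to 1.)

0.276

Let f_D and f_A be the unknown fractions; fractions sum to 1 so f_D + f_A = 0.623.
Mass balance: Σ fᵢ·δᵢ = δ_bulk ⇒ f_D·(-65.7) + f_A·(-19.1) = -38.8 − (-14.020) = -24.780
Substitute f_A = 0.623 − f_D:
f_D·(-65.7 − -19.1) = -24.780 − 0.623×(-19.1) = -12.881
f_D = -12.881 / -46.6 = 0.2764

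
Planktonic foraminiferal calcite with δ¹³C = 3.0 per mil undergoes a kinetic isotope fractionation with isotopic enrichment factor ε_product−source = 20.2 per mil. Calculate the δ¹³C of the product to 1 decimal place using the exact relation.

23.3 per mil

Exactly, δ_product = (δ_source + 1000)·(ε/1000 + 1) − 1000.
δ_product = (3.0 + 1000) × (20.2/1000 + 1) − 1000
δ_product = 23.26 per mil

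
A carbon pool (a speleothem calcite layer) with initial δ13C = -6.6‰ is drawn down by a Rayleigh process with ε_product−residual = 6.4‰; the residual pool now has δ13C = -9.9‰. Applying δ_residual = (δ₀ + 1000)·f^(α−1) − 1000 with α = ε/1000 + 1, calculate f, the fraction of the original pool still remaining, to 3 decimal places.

0.595

α − 1 = ε/1000 = 0.0064
(δ_res + 1000)/(δ₀ + 1000) = (-9.9 + 1000)/(-6.6 + 1000) = 990.1/993.4 = 0.996678
f = 0.996678^(1/0.0064) = exp(ln(0.996678)/0.0064) = exp(-0.00333/0.0064)
f = exp(-0.5199) = 0.5946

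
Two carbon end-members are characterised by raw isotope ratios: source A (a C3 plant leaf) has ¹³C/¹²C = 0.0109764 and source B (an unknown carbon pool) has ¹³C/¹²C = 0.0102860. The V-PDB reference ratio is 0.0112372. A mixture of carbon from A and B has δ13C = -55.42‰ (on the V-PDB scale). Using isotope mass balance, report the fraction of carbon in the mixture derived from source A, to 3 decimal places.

δ_A = (0.0109764/0.0112372 − 1)×1000 = (0.976791 − 1)×1000 = -23.209‰
δ_B = (0.0102860/0.0112372 − 1)×1000 = (0.915353 − 1)×1000 = -84.647‰
f_A = (δ_mix − δ_B)/(δ_A − δ_B) = (-55.42 − (-84.647))/(-23.209 − (-84.647))
f_A = 29.227 / 61.439 = 0.4757

0.476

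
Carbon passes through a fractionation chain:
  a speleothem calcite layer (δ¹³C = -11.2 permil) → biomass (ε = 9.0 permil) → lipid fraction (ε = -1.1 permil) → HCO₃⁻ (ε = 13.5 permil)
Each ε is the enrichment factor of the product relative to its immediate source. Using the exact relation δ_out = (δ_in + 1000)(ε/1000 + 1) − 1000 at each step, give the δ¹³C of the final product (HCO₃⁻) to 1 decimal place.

step 1: δ = (-11.20 + 1000)·(9.0/1000 + 1) − 1000 = -2.30 permil
step 2: δ = (-2.30 + 1000)·(-1.1/1000 + 1) − 1000 = -3.40 permil
step 3: δ = (-3.40 + 1000)·(13.5/1000 + 1) − 1000 = 10.06 permil

10.1 permil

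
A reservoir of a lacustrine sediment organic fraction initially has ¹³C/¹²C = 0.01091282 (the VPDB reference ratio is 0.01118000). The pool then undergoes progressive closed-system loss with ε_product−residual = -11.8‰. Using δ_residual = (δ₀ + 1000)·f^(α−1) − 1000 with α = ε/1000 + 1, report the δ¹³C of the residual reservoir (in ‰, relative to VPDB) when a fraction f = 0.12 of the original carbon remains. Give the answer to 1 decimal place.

0.8‰

δ₀ = (0.01091282/0.01118000 − 1)×1000 = (0.976102 − 1)×1000 = -23.898‰
α − 1 = ε/1000 = -0.0118
f^(α−1) = 0.12^(-0.0118) = 1.025335
δ_res = (-23.898 + 1000) × 1.025335 − 1000 = 1000.831 − 1000 = 0.83‰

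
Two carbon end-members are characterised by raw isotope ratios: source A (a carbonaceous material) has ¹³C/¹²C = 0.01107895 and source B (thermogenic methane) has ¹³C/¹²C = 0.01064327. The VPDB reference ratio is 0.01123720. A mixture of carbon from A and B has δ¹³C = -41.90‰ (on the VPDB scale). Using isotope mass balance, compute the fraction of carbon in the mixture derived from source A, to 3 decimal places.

δ_A = (0.01107895/0.01123720 − 1)×1000 = (0.985917 − 1)×1000 = -14.083‰
δ_B = (0.01064327/0.01123720 − 1)×1000 = (0.947146 − 1)×1000 = -52.854‰
f_A = (δ_mix − δ_B)/(δ_A − δ_B) = (-41.90 − (-52.854))/(-14.083 − (-52.854))
f_A = 10.954 / 38.771 = 0.2825

0.283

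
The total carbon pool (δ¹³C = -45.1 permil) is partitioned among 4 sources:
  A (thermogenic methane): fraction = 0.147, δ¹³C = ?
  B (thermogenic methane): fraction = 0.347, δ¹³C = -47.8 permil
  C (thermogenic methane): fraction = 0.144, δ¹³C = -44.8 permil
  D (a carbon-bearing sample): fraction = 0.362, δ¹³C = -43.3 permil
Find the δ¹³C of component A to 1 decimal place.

Isotope mass balance: δ_bulk = Σ fᵢ·δᵢ.
-45.1 = 0.147×δ_A + 0.347×(-47.8) + 0.144×(-44.8) + 0.362×(-43.3)
0.147·δ_A = -45.1 − (-38.712) = -6.388
δ_A = -6.388 / 0.147 = -43.45 permil

-43.5 permil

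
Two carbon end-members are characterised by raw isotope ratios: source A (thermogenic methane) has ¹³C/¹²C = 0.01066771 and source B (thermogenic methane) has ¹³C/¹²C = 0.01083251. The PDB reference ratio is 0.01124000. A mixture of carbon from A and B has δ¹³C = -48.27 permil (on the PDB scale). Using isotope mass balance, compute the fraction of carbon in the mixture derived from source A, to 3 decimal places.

0.820

δ_A = (0.01066771/0.01124000 − 1)×1000 = (0.949085 − 1)×1000 = -50.915 permil
δ_B = (0.01083251/0.01124000 − 1)×1000 = (0.963746 − 1)×1000 = -36.254 permil
f_A = (δ_mix − δ_B)/(δ_A − δ_B) = (-48.27 − (-36.254))/(-50.915 − (-36.254))
f_A = -12.016 / -14.662 = 0.8196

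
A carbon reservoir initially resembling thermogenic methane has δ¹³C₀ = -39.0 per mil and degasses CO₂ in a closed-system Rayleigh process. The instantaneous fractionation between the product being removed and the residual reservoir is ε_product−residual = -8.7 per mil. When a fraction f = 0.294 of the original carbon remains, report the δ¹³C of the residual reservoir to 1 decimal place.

-28.7 per mil

Rayleigh residual: δ_res = (δ₀ + 1000)·f^(α−1) − 1000
α = ε/1000 + 1 = 0.99130, so α − 1 = -0.00870
f^(α−1) = 0.294^(-0.00870) = 1.010707
δ_res = (-39.0 + 1000) × 1.010707 − 1000 = 971.290 − 1000 = -28.71 per mil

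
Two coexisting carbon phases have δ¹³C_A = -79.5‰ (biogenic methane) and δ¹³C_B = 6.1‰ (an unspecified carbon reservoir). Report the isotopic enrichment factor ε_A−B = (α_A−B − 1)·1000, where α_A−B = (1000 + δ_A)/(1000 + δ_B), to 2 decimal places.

-85.08‰

α_A−B = (1000 + -79.5) / (1000 + 6.1) = 920.5 / 1006.1 = 0.914919
ε_A−B = (0.914919 − 1) × 1000 = -85.081‰
(The approximation ε ≈ δ_A − δ_B would give -85.6‰.)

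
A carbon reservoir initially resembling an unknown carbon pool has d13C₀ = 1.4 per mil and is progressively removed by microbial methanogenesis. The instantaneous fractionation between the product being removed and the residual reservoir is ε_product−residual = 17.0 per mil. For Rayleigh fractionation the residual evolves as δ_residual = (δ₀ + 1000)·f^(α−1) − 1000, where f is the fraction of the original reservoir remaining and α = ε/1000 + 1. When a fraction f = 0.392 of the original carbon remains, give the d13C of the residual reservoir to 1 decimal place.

-14.4 per mil

Rayleigh residual: δ_res = (δ₀ + 1000)·f^(α−1) − 1000
α = ε/1000 + 1 = 1.01700, so α − 1 = 0.01700
f^(α−1) = 0.392^(0.01700) = 0.984206
δ_res = (1.4 + 1000) × 0.984206 − 1000 = 985.584 − 1000 = -14.42 per mil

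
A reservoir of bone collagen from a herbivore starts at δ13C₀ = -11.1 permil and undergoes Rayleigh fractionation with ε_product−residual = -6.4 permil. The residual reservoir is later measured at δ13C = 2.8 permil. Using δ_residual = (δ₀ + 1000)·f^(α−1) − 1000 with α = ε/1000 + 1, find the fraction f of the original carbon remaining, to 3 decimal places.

α − 1 = ε/1000 = -0.0064
(δ_res + 1000)/(δ₀ + 1000) = (2.8 + 1000)/(-11.1 + 1000) = 1002.8/988.9 = 1.014056
f = 1.014056^(1/-0.0064) = exp(ln(1.014056)/-0.0064) = exp(0.01396/-0.0064)
f = exp(-2.1810) = 0.1129

0.113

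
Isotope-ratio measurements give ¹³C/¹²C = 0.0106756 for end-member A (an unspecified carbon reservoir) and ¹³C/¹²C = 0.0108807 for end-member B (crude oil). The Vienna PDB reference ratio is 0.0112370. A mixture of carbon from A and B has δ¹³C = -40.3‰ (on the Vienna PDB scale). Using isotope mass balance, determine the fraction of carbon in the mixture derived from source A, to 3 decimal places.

0.471

δ_A = (0.0106756/0.0112370 − 1)×1000 = (0.950040 − 1)×1000 = -49.960‰
δ_B = (0.0108807/0.0112370 − 1)×1000 = (0.968292 − 1)×1000 = -31.708‰
f_A = (δ_mix − δ_B)/(δ_A − δ_B) = (-40.3 − (-31.708))/(-49.960 − (-31.708))
f_A = -8.592 / -18.252 = 0.4708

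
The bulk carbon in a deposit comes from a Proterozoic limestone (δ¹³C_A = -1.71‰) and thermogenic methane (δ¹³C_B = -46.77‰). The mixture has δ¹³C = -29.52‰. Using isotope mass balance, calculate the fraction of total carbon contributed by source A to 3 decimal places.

δ_mix = f_A·δ_A + (1 − f_A)·δ_B  ⇒  f_A = (δ_mix − δ_B)/(δ_A − δ_B)
f_A = (-29.52 − (-46.77)) / (-1.71 − (-46.77))
f_A = 17.25 / 45.06 = 0.3828

0.383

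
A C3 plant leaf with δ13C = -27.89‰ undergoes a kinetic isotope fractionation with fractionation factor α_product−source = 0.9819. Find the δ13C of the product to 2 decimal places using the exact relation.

δ_product = (δ_source + 1000)·α − 1000
δ_product = (-27.89 + 1000) × 0.9819 − 1000
δ_product = 954.515 − 1000 = -45.485‰

-45.49‰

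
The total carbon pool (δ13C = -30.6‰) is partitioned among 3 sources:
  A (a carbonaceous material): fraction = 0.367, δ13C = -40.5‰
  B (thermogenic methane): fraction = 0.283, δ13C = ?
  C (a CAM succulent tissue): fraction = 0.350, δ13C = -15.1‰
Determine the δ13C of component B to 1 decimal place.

-36.9‰

Isotope mass balance: δ_bulk = Σ fᵢ·δᵢ.
-30.6 = 0.367×(-40.5) + 0.283×δ_B + 0.350×(-15.1)
0.283·δ_B = -30.6 − (-20.148) = -10.452
δ_B = -10.452 / 0.283 = -36.93‰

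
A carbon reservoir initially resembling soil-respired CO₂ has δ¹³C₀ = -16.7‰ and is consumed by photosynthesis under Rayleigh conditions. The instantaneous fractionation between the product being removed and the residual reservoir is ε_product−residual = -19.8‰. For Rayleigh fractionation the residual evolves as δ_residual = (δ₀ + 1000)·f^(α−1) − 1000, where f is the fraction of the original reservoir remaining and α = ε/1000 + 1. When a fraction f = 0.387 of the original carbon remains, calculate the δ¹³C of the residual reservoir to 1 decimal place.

Rayleigh residual: δ_res = (δ₀ + 1000)·f^(α−1) − 1000
α = ε/1000 + 1 = 0.98020, so α − 1 = -0.01980
f^(α−1) = 0.387^(-0.01980) = 1.018975
δ_res = (-16.7 + 1000) × 1.018975 − 1000 = 1001.958 − 1000 = 1.96‰

2.0‰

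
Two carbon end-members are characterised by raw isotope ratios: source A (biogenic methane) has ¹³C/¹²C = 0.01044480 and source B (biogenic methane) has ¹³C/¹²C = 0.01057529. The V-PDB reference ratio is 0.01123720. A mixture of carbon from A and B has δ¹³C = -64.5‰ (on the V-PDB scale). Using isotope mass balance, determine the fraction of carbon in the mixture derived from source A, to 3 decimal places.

δ_A = (0.01044480/0.01123720 − 1)×1000 = (0.929484 − 1)×1000 = -70.516‰
δ_B = (0.01057529/0.01123720 − 1)×1000 = (0.941097 − 1)×1000 = -58.903‰
f_A = (δ_mix − δ_B)/(δ_A − δ_B) = (-64.5 − (-58.903))/(-70.516 − (-58.903))
f_A = -5.597 / -11.612 = 0.4819

0.482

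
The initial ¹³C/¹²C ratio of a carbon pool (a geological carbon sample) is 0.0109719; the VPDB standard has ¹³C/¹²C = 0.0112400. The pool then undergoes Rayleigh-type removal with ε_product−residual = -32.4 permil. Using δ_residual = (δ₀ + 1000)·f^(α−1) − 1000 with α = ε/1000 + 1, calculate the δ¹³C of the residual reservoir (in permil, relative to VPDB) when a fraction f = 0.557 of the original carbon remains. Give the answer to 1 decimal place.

-5.2 permil

δ₀ = (0.0109719/0.0112400 − 1)×1000 = (0.976148 − 1)×1000 = -23.852 permil
α − 1 = ε/1000 = -0.0324
f^(α−1) = 0.557^(-0.0324) = 1.019141
δ_res = (-23.852 + 1000) × 1.019141 − 1000 = 994.832 − 1000 = -5.17 permil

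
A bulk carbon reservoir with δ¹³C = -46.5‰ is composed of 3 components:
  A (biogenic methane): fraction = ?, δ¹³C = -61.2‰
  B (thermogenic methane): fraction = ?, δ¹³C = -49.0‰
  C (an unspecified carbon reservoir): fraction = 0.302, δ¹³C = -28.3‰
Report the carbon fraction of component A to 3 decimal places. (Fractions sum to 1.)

Let f_A and f_B be the unknown fractions; fractions sum to 1 so f_A + f_B = 0.698.
Mass balance: Σ fᵢ·δᵢ = δ_bulk ⇒ f_A·(-61.2) + f_B·(-49.0) = -46.5 − (-8.547) = -37.953
Substitute f_B = 0.698 − f_A:
f_A·(-61.2 − -49.0) = -37.953 − 0.698×(-49.0) = -3.751
f_A = -3.751 / -12.2 = 0.3075

0.307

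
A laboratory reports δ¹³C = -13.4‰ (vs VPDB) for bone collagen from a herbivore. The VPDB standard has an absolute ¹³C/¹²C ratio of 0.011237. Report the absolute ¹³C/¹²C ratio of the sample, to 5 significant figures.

0.011086

R_sample = R_standard × (δ¹³C/1000 + 1)
R_sample = 0.011237 × (-13.4/1000 + 1) = 0.011237 × 0.986600
R_sample = 0.0110864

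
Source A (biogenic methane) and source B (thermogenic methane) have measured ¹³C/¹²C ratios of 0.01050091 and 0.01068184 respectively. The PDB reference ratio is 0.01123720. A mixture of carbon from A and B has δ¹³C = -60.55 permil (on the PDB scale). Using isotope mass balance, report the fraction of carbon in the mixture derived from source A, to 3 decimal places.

δ_A = (0.01050091/0.01123720 − 1)×1000 = (0.934477 − 1)×1000 = -65.523 permil
δ_B = (0.01068184/0.01123720 − 1)×1000 = (0.950578 − 1)×1000 = -49.422 permil
f_A = (δ_mix − δ_B)/(δ_A − δ_B) = (-60.55 − (-49.422))/(-65.523 − (-49.422))
f_A = -11.128 / -16.101 = 0.6912

0.691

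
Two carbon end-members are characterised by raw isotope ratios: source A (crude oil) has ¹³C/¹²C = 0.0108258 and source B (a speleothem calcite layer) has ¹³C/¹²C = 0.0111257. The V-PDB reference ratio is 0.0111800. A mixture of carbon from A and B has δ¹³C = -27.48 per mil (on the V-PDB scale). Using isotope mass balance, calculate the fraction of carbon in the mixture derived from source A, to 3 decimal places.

0.843

δ_A = (0.0108258/0.0111800 − 1)×1000 = (0.968318 − 1)×1000 = -31.682 per mil
δ_B = (0.0111257/0.0111800 − 1)×1000 = (0.995143 − 1)×1000 = -4.857 per mil
f_A = (δ_mix − δ_B)/(δ_A − δ_B) = (-27.48 − (-4.857))/(-31.682 − (-4.857))
f_A = -22.623 / -26.825 = 0.8434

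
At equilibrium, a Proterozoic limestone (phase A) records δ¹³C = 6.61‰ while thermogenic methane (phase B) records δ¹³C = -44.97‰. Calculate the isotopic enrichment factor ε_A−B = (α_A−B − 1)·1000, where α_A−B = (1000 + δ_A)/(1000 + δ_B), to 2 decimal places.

α_A−B = (1000 + 6.61) / (1000 + -44.97) = 1006.61 / 955.03 = 1.054009
ε_A−B = (1.054009 − 1) × 1000 = 54.009‰
(The approximation ε ≈ δ_A − δ_B would give 51.58‰.)

54.01‰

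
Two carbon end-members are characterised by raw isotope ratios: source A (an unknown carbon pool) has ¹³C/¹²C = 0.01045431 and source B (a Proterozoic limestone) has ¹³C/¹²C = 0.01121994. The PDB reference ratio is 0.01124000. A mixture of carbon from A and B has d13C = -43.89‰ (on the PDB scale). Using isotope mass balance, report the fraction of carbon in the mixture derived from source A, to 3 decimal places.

0.618

δ_A = (0.01045431/0.01124000 − 1)×1000 = (0.930099 − 1)×1000 = -69.901‰
δ_B = (0.01121994/0.01124000 − 1)×1000 = (0.998215 − 1)×1000 = -1.785‰
f_A = (δ_mix − δ_B)/(δ_A − δ_B) = (-43.89 − (-1.785))/(-69.901 − (-1.785))
f_A = -42.105 / -68.117 = 0.6181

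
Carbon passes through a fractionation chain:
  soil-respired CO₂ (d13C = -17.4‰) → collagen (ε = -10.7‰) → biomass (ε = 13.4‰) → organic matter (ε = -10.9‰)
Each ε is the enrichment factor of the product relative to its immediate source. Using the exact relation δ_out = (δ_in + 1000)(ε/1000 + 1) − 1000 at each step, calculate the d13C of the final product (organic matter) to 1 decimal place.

-25.6‰

step 1: δ = (-17.40 + 1000)·(-10.7/1000 + 1) − 1000 = -27.91‰
step 2: δ = (-27.91 + 1000)·(13.4/1000 + 1) − 1000 = -14.89‰
step 3: δ = (-14.89 + 1000)·(-10.9/1000 + 1) − 1000 = -25.63‰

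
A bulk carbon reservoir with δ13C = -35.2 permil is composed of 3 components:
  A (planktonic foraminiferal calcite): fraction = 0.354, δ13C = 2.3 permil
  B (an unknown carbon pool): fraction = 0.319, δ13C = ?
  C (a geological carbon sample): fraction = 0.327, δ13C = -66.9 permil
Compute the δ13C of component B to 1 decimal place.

Isotope mass balance: δ_bulk = Σ fᵢ·δᵢ.
-35.2 = 0.354×(2.3) + 0.319×δ_B + 0.327×(-66.9)
0.319·δ_B = -35.2 − (-21.062) = -14.138
δ_B = -14.138 / 0.319 = -44.32 permil

-44.3 permil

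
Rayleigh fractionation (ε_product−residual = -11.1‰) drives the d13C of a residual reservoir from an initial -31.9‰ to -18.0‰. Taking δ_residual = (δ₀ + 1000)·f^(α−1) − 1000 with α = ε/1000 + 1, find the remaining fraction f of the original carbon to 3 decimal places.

0.277

α − 1 = ε/1000 = -0.0111
(δ_res + 1000)/(δ₀ + 1000) = (-18.0 + 1000)/(-31.9 + 1000) = 982.0/968.1 = 1.014358
f = 1.014358^(1/-0.0111) = exp(ln(1.014358)/-0.0111) = exp(0.01426/-0.0111)
f = exp(-1.2843) = 0.2768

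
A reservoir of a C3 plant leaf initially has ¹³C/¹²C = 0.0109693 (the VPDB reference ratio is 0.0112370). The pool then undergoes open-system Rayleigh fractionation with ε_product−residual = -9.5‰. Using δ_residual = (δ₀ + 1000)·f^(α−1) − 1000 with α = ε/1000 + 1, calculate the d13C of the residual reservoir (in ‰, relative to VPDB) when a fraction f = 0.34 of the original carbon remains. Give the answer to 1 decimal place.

-13.8‰

δ₀ = (0.0109693/0.0112370 − 1)×1000 = (0.976177 − 1)×1000 = -23.823‰
α − 1 = ε/1000 = -0.0095
f^(α−1) = 0.34^(-0.0095) = 1.010301
δ_res = (-23.823 + 1000) × 1.010301 − 1000 = 986.233 − 1000 = -13.77‰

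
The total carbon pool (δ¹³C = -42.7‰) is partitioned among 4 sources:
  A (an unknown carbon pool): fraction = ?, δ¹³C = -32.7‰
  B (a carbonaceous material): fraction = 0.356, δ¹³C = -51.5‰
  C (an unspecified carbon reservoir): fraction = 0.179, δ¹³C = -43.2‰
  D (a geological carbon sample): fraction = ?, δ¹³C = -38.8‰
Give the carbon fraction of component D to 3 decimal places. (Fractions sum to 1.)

Let f_D and f_A be the unknown fractions; fractions sum to 1 so f_D + f_A = 0.465.
Mass balance: Σ fᵢ·δᵢ = δ_bulk ⇒ f_D·(-38.8) + f_A·(-32.7) = -42.7 − (-26.067) = -16.633
Substitute f_A = 0.465 − f_D:
f_D·(-38.8 − -32.7) = -16.633 − 0.465×(-32.7) = -1.428
f_D = -1.428 / -6.1 = 0.2340

0.234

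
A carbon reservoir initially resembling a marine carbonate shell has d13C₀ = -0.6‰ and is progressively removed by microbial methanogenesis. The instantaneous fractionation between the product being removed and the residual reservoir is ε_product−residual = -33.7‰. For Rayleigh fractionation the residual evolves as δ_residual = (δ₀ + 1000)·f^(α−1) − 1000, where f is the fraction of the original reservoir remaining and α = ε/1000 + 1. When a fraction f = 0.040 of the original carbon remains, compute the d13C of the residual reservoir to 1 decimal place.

113.9‰

Rayleigh residual: δ_res = (δ₀ + 1000)·f^(α−1) − 1000
α = ε/1000 + 1 = 0.96630, so α − 1 = -0.03370
f^(α−1) = 0.040^(-0.03370) = 1.114578
δ_res = (-0.6 + 1000) × 1.114578 − 1000 = 1113.910 − 1000 = 113.91‰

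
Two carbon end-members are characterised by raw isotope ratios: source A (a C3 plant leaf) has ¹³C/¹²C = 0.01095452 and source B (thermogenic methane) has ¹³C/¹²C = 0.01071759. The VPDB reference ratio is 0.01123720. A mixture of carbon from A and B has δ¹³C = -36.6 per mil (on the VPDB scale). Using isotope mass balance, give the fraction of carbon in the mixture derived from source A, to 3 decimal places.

δ_A = (0.01095452/0.01123720 − 1)×1000 = (0.974844 − 1)×1000 = -25.156 per mil
δ_B = (0.01071759/0.01123720 − 1)×1000 = (0.953760 − 1)×1000 = -46.240 per mil
f_A = (δ_mix − δ_B)/(δ_A − δ_B) = (-36.6 − (-46.240))/(-25.156 − (-46.240))
f_A = 9.640 / 21.084 = 0.4572

0.457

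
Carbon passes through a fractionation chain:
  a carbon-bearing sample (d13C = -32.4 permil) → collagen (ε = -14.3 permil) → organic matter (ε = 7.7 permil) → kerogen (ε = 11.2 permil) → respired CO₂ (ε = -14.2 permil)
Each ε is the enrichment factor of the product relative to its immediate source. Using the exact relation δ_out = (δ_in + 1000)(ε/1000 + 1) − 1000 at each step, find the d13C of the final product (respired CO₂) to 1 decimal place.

-41.9 permil

step 1: δ = (-32.40 + 1000)·(-14.3/1000 + 1) − 1000 = -46.24 permil
step 2: δ = (-46.24 + 1000)·(7.7/1000 + 1) − 1000 = -38.89 permil
step 3: δ = (-38.89 + 1000)·(11.2/1000 + 1) − 1000 = -28.13 permil
step 4: δ = (-28.13 + 1000)·(-14.2/1000 + 1) − 1000 = -41.93 permil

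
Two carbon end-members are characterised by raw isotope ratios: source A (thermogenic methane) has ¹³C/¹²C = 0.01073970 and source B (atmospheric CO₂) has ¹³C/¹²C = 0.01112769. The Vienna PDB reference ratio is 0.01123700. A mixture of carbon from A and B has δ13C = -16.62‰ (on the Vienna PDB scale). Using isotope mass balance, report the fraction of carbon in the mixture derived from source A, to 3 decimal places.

δ_A = (0.01073970/0.01123700 − 1)×1000 = (0.955744 − 1)×1000 = -44.256‰
δ_B = (0.01112769/0.01123700 − 1)×1000 = (0.990272 − 1)×1000 = -9.728‰
f_A = (δ_mix − δ_B)/(δ_A − δ_B) = (-16.62 − (-9.728))/(-44.256 − (-9.728))
f_A = -6.892 / -34.528 = 0.1996

0.200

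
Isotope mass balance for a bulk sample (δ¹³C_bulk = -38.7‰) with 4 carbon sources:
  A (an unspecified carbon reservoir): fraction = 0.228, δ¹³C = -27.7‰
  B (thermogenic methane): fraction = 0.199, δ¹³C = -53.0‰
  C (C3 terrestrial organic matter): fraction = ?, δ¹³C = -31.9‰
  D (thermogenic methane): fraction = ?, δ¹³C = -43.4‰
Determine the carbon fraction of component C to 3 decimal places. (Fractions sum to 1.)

0.264

Let f_C and f_D be the unknown fractions; fractions sum to 1 so f_C + f_D = 0.573.
Mass balance: Σ fᵢ·δᵢ = δ_bulk ⇒ f_C·(-31.9) + f_D·(-43.4) = -38.7 − (-16.863) = -21.837
Substitute f_D = 0.573 − f_C:
f_C·(-31.9 − -43.4) = -21.837 − 0.573×(-43.4) = 3.031
f_C = 3.031 / 11.5 = 0.2635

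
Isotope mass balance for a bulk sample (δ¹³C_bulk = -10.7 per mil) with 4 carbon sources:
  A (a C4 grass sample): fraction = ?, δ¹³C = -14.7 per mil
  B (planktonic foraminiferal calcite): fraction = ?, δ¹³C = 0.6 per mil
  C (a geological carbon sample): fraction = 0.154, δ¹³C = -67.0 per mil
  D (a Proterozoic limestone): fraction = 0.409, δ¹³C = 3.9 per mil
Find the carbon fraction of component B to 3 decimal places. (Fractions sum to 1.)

0.291

Let f_B and f_A be the unknown fractions; fractions sum to 1 so f_B + f_A = 0.437.
Mass balance: Σ fᵢ·δᵢ = δ_bulk ⇒ f_B·(0.6) + f_A·(-14.7) = -10.7 − (-8.723) = -1.977
Substitute f_A = 0.437 − f_B:
f_B·(0.6 − -14.7) = -1.977 − 0.437×(-14.7) = 4.447
f_B = 4.447 / 15.3 = 0.2906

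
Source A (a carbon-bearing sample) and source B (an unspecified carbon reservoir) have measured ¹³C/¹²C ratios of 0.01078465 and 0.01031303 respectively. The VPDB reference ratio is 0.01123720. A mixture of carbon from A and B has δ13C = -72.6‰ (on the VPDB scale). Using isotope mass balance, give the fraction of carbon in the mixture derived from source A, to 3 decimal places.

δ_A = (0.01078465/0.01123720 − 1)×1000 = (0.959728 − 1)×1000 = -40.272‰
δ_B = (0.01031303/0.01123720 − 1)×1000 = (0.917758 − 1)×1000 = -82.242‰
f_A = (δ_mix − δ_B)/(δ_A − δ_B) = (-72.6 − (-82.242))/(-40.272 − (-82.242))
f_A = 9.642 / 41.970 = 0.2297

0.230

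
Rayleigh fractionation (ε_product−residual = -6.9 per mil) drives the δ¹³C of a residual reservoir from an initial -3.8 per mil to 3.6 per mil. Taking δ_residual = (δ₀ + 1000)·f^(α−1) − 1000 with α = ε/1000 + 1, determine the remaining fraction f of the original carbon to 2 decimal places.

0.34

α − 1 = ε/1000 = -0.0069
(δ_res + 1000)/(δ₀ + 1000) = (3.6 + 1000)/(-3.8 + 1000) = 1003.6/996.2 = 1.007428
f = 1.007428^(1/-0.0069) = exp(ln(1.007428)/-0.0069) = exp(0.00740/-0.0069)
f = exp(-1.0726) = 0.3421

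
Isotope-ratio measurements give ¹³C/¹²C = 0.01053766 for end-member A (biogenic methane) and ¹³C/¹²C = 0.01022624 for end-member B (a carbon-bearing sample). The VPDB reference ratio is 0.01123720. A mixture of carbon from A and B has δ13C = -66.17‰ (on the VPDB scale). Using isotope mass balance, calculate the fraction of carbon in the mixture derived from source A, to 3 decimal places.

0.859

δ_A = (0.01053766/0.01123720 − 1)×1000 = (0.937748 − 1)×1000 = -62.252‰
δ_B = (0.01022624/0.01123720 − 1)×1000 = (0.910035 − 1)×1000 = -89.965‰
f_A = (δ_mix − δ_B)/(δ_A − δ_B) = (-66.17 − (-89.965))/(-62.252 − (-89.965))
f_A = 23.795 / 27.713 = 0.8586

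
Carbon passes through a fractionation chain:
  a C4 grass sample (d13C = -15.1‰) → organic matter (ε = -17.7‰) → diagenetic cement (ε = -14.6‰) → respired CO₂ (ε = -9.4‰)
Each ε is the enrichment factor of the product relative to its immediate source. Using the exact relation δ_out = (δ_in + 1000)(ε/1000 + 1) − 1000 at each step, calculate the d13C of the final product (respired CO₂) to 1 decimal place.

-55.6‰

step 1: δ = (-15.10 + 1000)·(-17.7/1000 + 1) − 1000 = -32.53‰
step 2: δ = (-32.53 + 1000)·(-14.6/1000 + 1) − 1000 = -46.66‰
step 3: δ = (-46.66 + 1000)·(-9.4/1000 + 1) − 1000 = -55.62‰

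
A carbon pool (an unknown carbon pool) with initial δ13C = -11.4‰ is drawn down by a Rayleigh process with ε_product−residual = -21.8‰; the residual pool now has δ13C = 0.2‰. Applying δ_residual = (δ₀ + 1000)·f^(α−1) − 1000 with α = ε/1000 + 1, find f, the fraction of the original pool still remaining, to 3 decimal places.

α − 1 = ε/1000 = -0.0218
(δ_res + 1000)/(δ₀ + 1000) = (0.2 + 1000)/(-11.4 + 1000) = 1000.2/988.6 = 1.011734
f = 1.011734^(1/-0.0218) = exp(ln(1.011734)/-0.0218) = exp(0.01167/-0.0218)
f = exp(-0.5351) = 0.5856

0.586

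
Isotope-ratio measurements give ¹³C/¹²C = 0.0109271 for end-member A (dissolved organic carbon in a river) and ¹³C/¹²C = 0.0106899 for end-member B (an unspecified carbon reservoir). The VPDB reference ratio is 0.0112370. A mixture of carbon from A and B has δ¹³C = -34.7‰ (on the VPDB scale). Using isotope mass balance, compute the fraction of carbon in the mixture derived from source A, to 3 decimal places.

δ_A = (0.0109271/0.0112370 − 1)×1000 = (0.972421 − 1)×1000 = -27.579‰
δ_B = (0.0106899/0.0112370 − 1)×1000 = (0.951313 − 1)×1000 = -48.687‰
f_A = (δ_mix − δ_B)/(δ_A − δ_B) = (-34.7 − (-48.687))/(-27.579 − (-48.687))
f_A = 13.987 / 21.109 = 0.6626

0.663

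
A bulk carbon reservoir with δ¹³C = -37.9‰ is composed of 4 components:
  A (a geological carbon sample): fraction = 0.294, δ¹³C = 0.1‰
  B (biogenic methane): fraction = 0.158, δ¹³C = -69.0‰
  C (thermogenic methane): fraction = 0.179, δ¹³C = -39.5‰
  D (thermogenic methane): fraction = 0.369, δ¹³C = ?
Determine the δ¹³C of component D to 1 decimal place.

-54.1‰

Isotope mass balance: δ_bulk = Σ fᵢ·δᵢ.
-37.9 = 0.294×(0.1) + 0.158×(-69.0) + 0.179×(-39.5) + 0.369×δ_D
0.369·δ_D = -37.9 − (-17.943) = -19.957
δ_D = -19.957 / 0.369 = -54.08‰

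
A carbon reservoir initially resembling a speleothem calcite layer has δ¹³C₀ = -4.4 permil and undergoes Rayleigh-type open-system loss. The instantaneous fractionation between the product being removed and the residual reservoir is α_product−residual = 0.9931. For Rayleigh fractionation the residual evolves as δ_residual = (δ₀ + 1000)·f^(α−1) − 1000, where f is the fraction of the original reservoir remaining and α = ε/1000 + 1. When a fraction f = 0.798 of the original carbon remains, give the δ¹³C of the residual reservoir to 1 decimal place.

Rayleigh residual: δ_res = (δ₀ + 1000)·f^(α−1) − 1000
α − 1 = -0.00690
f^(α−1) = 0.798^(-0.00690) = 1.001558
δ_res = (-4.4 + 1000) × 1.001558 − 1000 = 997.151 − 1000 = -2.85 permil

-2.8 permil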